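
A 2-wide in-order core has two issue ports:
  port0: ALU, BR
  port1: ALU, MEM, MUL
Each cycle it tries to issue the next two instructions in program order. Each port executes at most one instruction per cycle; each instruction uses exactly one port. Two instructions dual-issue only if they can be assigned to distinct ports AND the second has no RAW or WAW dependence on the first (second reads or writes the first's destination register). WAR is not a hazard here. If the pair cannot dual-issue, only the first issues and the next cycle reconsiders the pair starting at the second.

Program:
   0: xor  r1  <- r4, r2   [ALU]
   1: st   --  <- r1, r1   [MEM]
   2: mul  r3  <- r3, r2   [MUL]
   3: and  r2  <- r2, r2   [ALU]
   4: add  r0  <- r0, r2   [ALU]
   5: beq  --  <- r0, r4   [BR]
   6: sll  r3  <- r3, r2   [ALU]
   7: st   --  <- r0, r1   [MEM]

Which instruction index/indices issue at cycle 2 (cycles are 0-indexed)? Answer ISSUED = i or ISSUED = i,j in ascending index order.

ISSUED = 2,3

#0 head=0: xor i0 RAW r1
#1 head=1: st i1 no-port MEM/MUL
#2 head=2: mul and i2+i3 dual
#3 head=4: add i4 RAW r0
#4 head=5: beq sll i5+i6 dual
#5 head=7: st i7 tail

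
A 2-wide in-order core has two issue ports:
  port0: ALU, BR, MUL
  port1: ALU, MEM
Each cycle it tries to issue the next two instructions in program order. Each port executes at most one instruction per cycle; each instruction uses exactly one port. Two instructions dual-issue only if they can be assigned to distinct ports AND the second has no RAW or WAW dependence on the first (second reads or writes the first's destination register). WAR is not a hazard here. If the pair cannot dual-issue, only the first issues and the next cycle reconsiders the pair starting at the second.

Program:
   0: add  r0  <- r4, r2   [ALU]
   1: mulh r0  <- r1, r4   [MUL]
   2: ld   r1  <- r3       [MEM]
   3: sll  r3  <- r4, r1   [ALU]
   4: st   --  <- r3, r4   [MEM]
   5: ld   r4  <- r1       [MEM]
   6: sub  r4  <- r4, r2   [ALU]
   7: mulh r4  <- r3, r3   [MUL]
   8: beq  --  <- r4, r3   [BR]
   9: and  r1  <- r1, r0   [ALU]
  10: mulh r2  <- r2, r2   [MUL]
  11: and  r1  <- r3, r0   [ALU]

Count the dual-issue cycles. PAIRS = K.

0. add @i0  | WAW r0
1. mulh/ld @i1+i2  | pair
2. sll @i3  | RAW r3
3. st @i4  | no-port MEM/MEM
4. ld @i5  | RAW+WAW r4
5. sub @i6  | WAW r4
6. mulh @i7  | no-port MUL/BR
7. beq/and @i8+i9  | pair
8. mulh/and @i10+i11  | pair

PAIRS = 3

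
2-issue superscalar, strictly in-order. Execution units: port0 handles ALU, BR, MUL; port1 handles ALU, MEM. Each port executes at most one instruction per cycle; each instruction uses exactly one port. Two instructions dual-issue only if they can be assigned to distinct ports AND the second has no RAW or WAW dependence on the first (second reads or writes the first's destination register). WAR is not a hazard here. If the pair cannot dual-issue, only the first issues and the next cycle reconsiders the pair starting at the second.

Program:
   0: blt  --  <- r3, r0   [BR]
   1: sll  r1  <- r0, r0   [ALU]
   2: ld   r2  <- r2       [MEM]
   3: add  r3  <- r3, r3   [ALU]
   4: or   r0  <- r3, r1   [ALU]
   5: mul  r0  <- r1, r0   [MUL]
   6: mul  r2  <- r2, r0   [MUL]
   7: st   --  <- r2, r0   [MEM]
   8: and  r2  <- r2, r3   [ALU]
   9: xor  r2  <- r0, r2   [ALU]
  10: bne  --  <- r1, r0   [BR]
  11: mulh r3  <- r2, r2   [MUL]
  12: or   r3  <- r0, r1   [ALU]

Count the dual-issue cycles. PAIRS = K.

  cy0 -> i0&i1 (blt.BR/sll.ALU) 2-wide
  cy1 -> i2&i3 (ld.MEM/add.ALU) 2-wide
  cy2 -> i4 (or.ALU) RAW+WAW r0
  cy3 -> i5 (mul.MUL) no-port MUL/MUL
  cy4 -> i6 (mul.MUL) RAW r2
  cy5 -> i7&i8 (st.MEM/and.ALU) 2-wide
  cy6 -> i9&i10 (xor.ALU/bne.BR) 2-wide
  cy7 -> i11 (mulh.MUL) WAW r3
  cy8 -> i12 (or.ALU) tail

PAIRS = 4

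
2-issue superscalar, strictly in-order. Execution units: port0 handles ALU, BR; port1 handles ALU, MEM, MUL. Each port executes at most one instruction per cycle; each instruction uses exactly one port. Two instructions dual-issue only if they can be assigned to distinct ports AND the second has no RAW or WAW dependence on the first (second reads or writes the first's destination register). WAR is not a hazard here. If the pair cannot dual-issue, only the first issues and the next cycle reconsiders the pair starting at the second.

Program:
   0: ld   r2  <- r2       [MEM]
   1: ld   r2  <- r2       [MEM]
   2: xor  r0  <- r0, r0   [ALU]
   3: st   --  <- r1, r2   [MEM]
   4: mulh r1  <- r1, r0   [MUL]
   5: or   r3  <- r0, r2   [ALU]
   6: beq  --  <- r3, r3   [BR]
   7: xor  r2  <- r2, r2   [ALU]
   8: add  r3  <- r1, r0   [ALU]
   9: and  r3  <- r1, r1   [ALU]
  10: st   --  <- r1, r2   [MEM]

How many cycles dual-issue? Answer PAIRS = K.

c0: i0 ld  no-port MEM/MEM
c1: i1/i2 ld+xor  dual
c2: i3 st  no-port MEM/MUL
c3: i4/i5 mulh+or  dual
c4: i6/i7 beq+xor  dual
c5: i8 add  WAW r3
c6: i9/i10 and+st  dual

PAIRS = 4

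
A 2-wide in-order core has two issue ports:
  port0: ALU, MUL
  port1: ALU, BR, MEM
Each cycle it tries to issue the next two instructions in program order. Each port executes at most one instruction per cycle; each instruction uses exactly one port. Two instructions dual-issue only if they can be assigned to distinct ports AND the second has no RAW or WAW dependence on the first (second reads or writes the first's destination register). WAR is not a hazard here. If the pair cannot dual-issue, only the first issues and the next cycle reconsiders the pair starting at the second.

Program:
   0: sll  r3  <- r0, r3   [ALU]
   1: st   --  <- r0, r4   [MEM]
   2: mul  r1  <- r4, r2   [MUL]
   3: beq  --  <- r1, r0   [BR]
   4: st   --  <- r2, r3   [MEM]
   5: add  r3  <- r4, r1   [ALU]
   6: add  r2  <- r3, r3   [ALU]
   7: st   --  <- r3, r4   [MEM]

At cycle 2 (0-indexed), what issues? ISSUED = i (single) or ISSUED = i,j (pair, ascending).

t=0 i0,i1:sll st ; dual
t=1 i2:mul ; RAW r1
t=2 i3:beq ; no-port BR/MEM
t=3 i4,i5:st add ; dual
t=4 i6,i7:add st ; dual

ISSUED = 3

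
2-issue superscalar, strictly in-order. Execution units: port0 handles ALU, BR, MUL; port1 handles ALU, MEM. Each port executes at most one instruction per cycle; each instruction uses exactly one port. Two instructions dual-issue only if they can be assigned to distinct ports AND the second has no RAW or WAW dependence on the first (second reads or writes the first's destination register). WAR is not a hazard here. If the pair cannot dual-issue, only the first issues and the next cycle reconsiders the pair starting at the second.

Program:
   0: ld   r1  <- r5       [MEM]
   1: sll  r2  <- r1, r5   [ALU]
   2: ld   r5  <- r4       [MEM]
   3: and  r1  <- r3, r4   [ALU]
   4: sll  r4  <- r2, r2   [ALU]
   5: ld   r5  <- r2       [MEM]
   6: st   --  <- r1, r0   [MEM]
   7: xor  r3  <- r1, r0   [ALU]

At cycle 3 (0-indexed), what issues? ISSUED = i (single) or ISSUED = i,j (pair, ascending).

  cy0 -> i0 (ld.MEM) RAW r1
  cy1 -> i1&i2 (sll.ALU;ld.MEM) dual
  cy2 -> i3&i4 (and.ALU;sll.ALU) dual
  cy3 -> i5 (ld.MEM) no-port MEM/MEM
  cy4 -> i6&i7 (st.MEM;xor.ALU) dual

ISSUED = 5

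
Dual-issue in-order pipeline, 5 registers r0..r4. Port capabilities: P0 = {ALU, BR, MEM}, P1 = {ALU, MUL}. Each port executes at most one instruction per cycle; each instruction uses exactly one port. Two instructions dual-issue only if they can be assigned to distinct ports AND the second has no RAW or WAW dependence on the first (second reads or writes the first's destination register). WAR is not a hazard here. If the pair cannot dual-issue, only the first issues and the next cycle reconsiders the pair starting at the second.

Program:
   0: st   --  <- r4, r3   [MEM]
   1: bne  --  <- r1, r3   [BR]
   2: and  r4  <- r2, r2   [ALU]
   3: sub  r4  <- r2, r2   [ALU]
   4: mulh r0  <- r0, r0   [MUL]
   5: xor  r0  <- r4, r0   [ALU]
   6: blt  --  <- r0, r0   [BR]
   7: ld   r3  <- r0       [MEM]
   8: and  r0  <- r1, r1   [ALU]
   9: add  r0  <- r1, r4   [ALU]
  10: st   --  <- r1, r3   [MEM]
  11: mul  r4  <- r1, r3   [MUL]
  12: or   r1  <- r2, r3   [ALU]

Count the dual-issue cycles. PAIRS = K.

  cy0 -> i0 (st.MEM) no-port MEM/BR
  cy1 -> i1+i2 (bne.BR and.ALU) 2-wide
  cy2 -> i3+i4 (sub.ALU mulh.MUL) 2-wide
  cy3 -> i5 (xor.ALU) RAW r0
  cy4 -> i6 (blt.BR) no-port BR/MEM
  cy5 -> i7+i8 (ld.MEM and.ALU) 2-wide
  cy6 -> i9+i10 (add.ALU st.MEM) 2-wide
  cy7 -> i11+i12 (mul.MUL or.ALU) 2-wide

PAIRS = 5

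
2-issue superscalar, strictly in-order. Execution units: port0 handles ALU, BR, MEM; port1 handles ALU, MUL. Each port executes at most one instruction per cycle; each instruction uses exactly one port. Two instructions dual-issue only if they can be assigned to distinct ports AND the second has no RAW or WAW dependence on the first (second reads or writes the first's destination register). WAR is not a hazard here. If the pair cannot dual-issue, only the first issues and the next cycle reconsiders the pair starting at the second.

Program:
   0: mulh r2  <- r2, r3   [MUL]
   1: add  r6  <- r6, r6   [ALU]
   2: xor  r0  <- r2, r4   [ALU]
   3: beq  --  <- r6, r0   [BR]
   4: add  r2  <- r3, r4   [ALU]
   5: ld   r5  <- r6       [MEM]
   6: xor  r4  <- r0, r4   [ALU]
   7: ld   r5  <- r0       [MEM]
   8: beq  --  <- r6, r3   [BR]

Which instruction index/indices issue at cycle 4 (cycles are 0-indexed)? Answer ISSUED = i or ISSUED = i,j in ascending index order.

[0] i0/i1  mulh+add  -- pair
[1] i2  xor  -- RAW r0
[2] i3/i4  beq+add  -- pair
[3] i5/i6  ld+xor  -- pair
[4] i7  ld  -- no-port MEM/BR
[5] i8  beq  -- tail

ISSUED = 7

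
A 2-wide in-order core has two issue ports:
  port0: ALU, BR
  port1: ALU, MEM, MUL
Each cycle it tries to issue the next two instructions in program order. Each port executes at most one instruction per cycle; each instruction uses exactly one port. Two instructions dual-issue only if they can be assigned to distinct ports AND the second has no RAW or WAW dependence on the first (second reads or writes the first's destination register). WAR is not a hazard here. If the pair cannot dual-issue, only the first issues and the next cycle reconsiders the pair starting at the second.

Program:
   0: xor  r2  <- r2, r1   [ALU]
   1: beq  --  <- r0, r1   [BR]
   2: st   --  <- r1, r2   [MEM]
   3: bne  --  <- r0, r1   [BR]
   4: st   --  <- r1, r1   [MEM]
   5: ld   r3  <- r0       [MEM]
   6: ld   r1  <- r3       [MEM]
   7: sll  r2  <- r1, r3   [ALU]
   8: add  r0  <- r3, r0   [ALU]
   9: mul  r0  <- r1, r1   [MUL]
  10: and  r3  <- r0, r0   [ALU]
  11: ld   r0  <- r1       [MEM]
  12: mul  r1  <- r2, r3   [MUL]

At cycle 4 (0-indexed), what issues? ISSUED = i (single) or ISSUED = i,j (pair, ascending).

ISSUED = 6

t=0 i0/i1:xor.ALU beq.BR ; pair
t=1 i2/i3:st.MEM bne.BR ; pair
t=2 i4:st.MEM ; no-port MEM/MEM
t=3 i5:ld.MEM ; no-port MEM/MEM
t=4 i6:ld.MEM ; RAW r1
t=5 i7/i8:sll.ALU add.ALU ; pair
t=6 i9:mul.MUL ; RAW r0
t=7 i10/i11:and.ALU ld.MEM ; pair
t=8 i12:mul.MUL ; tail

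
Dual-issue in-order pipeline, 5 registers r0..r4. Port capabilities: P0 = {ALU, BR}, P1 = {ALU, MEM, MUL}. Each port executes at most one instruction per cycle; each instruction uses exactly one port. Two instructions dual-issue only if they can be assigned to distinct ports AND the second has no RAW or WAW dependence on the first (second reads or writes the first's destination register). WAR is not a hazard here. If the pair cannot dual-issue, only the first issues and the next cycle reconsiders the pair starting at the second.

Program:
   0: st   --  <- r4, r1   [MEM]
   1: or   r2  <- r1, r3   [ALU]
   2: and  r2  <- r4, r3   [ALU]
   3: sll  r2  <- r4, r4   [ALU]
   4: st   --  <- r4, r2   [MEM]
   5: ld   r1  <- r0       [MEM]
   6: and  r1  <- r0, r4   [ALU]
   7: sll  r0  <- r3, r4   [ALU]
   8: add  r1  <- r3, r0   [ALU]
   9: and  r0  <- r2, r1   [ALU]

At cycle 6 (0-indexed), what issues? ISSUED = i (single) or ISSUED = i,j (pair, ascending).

t=0 i0/i1:st.MEM or.ALU ; 2-wide
t=1 i2:and.ALU ; WAW r2
t=2 i3:sll.ALU ; RAW r2
t=3 i4:st.MEM ; no-port MEM/MEM
t=4 i5:ld.MEM ; WAW r1
t=5 i6/i7:and.ALU sll.ALU ; 2-wide
t=6 i8:add.ALU ; RAW r1
t=7 i9:and.ALU ; tail

ISSUED = 8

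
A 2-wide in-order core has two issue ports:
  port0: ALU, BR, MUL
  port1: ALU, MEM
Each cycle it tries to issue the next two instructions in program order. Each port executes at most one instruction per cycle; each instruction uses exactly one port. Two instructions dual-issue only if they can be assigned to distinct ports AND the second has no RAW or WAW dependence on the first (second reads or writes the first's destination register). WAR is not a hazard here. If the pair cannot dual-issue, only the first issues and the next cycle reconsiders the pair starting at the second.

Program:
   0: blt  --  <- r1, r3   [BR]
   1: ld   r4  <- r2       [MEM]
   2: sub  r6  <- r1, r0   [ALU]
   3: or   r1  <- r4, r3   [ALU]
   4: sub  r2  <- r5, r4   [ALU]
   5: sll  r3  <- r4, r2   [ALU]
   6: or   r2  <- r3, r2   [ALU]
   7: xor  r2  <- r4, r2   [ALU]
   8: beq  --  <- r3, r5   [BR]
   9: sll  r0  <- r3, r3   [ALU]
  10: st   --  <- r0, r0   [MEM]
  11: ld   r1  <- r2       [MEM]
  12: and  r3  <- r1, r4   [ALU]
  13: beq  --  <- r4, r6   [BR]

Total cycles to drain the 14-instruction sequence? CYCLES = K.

0. blt.BR+ld.MEM @i0+i1  | dual
1. sub.ALU+or.ALU @i2+i3  | dual
2. sub.ALU @i4  | RAW r2
3. sll.ALU @i5  | RAW r3
4. or.ALU @i6  | RAW+WAW r2
5. xor.ALU+beq.BR @i7+i8  | dual
6. sll.ALU @i9  | RAW r0
7. st.MEM @i10  | no-port MEM/MEM
8. ld.MEM @i11  | RAW r1
9. and.ALU+beq.BR @i12+i13  | dual

CYCLES = 10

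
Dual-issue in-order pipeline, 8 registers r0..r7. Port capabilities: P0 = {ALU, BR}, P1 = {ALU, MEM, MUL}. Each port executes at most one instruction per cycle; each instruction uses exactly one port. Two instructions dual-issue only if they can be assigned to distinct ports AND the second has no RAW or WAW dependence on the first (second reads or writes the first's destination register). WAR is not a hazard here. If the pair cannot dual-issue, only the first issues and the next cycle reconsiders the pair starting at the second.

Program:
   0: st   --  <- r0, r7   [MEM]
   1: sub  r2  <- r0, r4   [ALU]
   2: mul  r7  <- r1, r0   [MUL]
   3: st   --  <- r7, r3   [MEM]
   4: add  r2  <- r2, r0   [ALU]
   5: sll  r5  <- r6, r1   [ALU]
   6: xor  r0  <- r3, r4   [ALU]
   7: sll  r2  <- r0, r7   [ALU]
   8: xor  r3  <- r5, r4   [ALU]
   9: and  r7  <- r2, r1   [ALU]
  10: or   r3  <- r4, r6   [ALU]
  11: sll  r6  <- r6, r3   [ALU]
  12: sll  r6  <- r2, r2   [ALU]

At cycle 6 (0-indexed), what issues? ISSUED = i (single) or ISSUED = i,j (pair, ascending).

[0] i0/i1  st.MEM;sub.ALU  -- pair
[1] i2  mul.MUL  -- no-port MUL/MEM
[2] i3/i4  st.MEM;add.ALU  -- pair
[3] i5/i6  sll.ALU;xor.ALU  -- pair
[4] i7/i8  sll.ALU;xor.ALU  -- pair
[5] i9/i10  and.ALU;or.ALU  -- pair
[6] i11  sll.ALU  -- WAW r6
[7] i12  sll.ALU  -- tail

ISSUED = 11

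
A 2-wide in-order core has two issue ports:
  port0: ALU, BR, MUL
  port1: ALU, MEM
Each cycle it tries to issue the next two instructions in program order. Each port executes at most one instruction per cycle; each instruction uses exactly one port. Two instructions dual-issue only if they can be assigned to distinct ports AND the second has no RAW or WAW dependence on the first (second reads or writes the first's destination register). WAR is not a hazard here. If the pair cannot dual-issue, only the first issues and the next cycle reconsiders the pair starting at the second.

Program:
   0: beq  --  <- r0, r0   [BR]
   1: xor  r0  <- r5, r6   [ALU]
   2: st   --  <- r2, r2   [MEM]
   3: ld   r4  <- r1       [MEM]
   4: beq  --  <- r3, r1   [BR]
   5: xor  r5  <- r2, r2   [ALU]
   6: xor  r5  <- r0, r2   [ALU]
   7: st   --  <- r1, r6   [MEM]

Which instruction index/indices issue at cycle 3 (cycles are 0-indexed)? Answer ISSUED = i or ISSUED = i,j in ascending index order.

0. beq/xor @i0,i1  | 2-wide
1. st @i2  | no-port MEM/MEM
2. ld/beq @i3,i4  | 2-wide
3. xor @i5  | WAW r5
4. xor/st @i6,i7  | 2-wide

ISSUED = 5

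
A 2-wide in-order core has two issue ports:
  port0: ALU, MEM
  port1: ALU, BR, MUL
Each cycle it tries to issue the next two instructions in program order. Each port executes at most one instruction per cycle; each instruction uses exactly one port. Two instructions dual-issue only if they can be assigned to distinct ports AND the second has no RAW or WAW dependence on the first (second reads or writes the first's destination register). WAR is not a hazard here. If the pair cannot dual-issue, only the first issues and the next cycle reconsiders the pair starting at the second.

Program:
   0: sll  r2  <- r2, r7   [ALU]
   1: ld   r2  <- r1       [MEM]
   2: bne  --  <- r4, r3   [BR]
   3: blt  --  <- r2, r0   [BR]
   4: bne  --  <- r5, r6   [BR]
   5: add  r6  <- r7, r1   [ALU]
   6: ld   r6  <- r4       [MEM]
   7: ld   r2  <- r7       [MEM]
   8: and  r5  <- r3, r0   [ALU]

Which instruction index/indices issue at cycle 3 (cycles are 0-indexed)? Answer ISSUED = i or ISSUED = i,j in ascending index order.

t=0 i0:sll.ALU ; WAW r2
t=1 i1+i2:ld.MEM+bne.BR ; dual
t=2 i3:blt.BR ; no-port BR/BR
t=3 i4+i5:bne.BR+add.ALU ; dual
t=4 i6:ld.MEM ; no-port MEM/MEM
t=5 i7+i8:ld.MEM+and.ALU ; dual

ISSUED = 4,5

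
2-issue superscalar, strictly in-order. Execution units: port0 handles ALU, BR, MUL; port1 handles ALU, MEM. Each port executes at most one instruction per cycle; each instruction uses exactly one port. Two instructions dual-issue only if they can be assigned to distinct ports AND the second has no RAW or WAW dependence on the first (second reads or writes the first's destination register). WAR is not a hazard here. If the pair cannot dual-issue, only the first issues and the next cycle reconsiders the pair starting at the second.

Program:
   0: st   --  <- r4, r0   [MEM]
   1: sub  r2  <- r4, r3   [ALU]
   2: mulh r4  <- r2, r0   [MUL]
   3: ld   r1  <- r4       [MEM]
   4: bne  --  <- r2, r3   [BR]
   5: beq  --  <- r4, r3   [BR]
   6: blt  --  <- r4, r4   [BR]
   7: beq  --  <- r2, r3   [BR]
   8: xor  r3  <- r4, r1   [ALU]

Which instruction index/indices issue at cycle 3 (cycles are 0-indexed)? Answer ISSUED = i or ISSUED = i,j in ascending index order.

t=0 i0&i1:st sub ; dual
t=1 i2:mulh ; RAW r4
t=2 i3&i4:ld bne ; dual
t=3 i5:beq ; no-port BR/BR
t=4 i6:blt ; no-port BR/BR
t=5 i7&i8:beq xor ; dual

ISSUED = 5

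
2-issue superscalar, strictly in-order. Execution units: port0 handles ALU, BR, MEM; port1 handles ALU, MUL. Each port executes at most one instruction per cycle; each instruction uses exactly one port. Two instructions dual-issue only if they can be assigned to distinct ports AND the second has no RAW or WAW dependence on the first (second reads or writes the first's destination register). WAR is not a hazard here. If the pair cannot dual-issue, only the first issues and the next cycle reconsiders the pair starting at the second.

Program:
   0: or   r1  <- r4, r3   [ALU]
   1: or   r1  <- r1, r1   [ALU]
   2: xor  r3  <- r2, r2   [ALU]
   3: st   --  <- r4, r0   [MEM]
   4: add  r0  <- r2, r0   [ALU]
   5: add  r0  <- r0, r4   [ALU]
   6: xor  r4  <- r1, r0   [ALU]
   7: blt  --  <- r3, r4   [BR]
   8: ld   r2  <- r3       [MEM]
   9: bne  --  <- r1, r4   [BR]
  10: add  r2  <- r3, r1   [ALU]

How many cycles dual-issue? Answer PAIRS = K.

PAIRS = 3

t=0 i0:or ; RAW+WAW r1
t=1 i1+i2:or/xor ; pair
t=2 i3+i4:st/add ; pair
t=3 i5:add ; RAW r0
t=4 i6:xor ; RAW r4
t=5 i7:blt ; no-port BR/MEM
t=6 i8:ld ; no-port MEM/BR
t=7 i9+i10:bne/add ; pair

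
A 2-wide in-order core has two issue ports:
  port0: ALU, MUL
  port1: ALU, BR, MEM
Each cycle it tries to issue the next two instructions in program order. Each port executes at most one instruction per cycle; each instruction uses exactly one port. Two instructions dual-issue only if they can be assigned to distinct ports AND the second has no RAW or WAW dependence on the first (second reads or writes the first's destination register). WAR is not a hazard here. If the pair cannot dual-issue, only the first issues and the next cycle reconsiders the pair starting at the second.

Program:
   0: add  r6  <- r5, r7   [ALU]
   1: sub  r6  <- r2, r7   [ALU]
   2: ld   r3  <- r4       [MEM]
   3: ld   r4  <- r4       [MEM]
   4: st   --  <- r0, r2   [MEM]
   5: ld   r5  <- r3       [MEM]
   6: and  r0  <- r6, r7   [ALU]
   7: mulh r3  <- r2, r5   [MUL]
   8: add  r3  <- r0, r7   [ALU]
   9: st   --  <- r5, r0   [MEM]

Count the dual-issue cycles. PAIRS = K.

PAIRS = 3

[0] i0  add  -- WAW r6
[1] i1&i2  sub+ld  -- dual
[2] i3  ld  -- no-port MEM/MEM
[3] i4  st  -- no-port MEM/MEM
[4] i5&i6  ld+and  -- dual
[5] i7  mulh  -- WAW r3
[6] i8&i9  add+st  -- dual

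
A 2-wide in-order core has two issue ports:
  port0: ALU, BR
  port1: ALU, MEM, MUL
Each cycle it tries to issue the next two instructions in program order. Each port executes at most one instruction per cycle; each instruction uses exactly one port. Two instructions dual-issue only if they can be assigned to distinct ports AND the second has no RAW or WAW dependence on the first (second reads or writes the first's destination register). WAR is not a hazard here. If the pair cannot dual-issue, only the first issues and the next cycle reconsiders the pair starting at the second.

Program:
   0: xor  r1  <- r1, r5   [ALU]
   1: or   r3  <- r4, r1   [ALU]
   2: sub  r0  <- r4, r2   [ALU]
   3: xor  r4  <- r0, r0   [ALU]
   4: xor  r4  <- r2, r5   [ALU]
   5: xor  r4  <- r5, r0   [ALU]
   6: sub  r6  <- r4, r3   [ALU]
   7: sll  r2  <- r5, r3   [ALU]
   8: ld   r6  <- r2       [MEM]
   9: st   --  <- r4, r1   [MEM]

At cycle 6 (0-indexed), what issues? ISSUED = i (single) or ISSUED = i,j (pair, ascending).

ISSUED = 8

  cy0 -> i0 (xor.ALU) RAW r1
  cy1 -> i1&i2 (or.ALU sub.ALU) pair
  cy2 -> i3 (xor.ALU) WAW r4
  cy3 -> i4 (xor.ALU) WAW r4
  cy4 -> i5 (xor.ALU) RAW r4
  cy5 -> i6&i7 (sub.ALU sll.ALU) pair
  cy6 -> i8 (ld.MEM) no-port MEM/MEM
  cy7 -> i9 (st.MEM) tail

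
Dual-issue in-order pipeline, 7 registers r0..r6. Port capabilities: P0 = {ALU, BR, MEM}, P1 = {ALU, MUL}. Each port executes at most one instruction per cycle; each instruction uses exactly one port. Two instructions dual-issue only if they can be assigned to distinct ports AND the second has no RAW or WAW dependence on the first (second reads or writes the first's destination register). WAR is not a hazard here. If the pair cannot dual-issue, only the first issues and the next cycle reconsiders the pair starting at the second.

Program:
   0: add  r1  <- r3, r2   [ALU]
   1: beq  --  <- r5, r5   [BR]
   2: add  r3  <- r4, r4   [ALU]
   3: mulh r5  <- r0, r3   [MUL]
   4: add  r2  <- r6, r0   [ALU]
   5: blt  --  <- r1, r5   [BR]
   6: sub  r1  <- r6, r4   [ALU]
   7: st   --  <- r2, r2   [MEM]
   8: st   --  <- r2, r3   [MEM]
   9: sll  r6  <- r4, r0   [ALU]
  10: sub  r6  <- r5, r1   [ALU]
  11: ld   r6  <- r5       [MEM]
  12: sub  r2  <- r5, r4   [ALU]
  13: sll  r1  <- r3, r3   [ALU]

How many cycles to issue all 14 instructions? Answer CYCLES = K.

c0: i0/i1 add.ALU/beq.BR  pair
c1: i2 add.ALU  RAW r3
c2: i3/i4 mulh.MUL/add.ALU  pair
c3: i5/i6 blt.BR/sub.ALU  pair
c4: i7 st.MEM  no-port MEM/MEM
c5: i8/i9 st.MEM/sll.ALU  pair
c6: i10 sub.ALU  WAW r6
c7: i11/i12 ld.MEM/sub.ALU  pair
c8: i13 sll.ALU  tail

CYCLES = 9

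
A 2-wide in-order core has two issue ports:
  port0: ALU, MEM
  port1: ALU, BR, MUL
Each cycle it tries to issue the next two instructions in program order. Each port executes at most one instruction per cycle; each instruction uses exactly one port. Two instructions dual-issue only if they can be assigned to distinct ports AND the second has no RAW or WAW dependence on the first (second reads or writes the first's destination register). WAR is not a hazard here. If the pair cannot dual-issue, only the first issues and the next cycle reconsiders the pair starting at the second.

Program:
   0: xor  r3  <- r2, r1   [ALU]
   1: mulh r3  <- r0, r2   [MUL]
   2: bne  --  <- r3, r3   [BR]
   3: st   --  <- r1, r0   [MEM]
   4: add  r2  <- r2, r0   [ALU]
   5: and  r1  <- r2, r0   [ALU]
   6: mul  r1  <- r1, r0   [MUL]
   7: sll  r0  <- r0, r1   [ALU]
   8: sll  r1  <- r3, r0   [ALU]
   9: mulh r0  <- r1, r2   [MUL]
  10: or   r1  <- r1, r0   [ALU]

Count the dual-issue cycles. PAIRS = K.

t=0 i0:xor.ALU ; WAW r3
t=1 i1:mulh.MUL ; no-port MUL/BR
t=2 i2,i3:bne.BR;st.MEM ; dual
t=3 i4:add.ALU ; RAW r2
t=4 i5:and.ALU ; RAW+WAW r1
t=5 i6:mul.MUL ; RAW r1
t=6 i7:sll.ALU ; RAW r0
t=7 i8:sll.ALU ; RAW r1
t=8 i9:mulh.MUL ; RAW r0
t=9 i10:or.ALU ; tail

PAIRS = 1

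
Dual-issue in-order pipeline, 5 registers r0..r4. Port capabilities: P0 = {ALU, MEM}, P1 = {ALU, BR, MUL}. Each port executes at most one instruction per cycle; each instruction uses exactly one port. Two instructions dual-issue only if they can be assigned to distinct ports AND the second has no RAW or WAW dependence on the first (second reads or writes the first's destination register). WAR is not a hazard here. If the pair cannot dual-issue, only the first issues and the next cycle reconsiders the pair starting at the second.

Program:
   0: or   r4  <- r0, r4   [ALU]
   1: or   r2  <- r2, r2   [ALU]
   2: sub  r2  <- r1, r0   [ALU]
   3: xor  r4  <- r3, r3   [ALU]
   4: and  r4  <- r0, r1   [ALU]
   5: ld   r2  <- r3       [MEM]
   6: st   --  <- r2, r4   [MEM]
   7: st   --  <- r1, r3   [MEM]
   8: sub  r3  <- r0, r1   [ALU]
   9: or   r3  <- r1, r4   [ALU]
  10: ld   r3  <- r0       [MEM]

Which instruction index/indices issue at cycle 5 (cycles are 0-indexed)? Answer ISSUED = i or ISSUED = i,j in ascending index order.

ISSUED = 9

#0 head=0: or;or i0/i1 pair
#1 head=2: sub;xor i2/i3 pair
#2 head=4: and;ld i4/i5 pair
#3 head=6: st i6 no-port MEM/MEM
#4 head=7: st;sub i7/i8 pair
#5 head=9: or i9 WAW r3
#6 head=10: ld i10 tail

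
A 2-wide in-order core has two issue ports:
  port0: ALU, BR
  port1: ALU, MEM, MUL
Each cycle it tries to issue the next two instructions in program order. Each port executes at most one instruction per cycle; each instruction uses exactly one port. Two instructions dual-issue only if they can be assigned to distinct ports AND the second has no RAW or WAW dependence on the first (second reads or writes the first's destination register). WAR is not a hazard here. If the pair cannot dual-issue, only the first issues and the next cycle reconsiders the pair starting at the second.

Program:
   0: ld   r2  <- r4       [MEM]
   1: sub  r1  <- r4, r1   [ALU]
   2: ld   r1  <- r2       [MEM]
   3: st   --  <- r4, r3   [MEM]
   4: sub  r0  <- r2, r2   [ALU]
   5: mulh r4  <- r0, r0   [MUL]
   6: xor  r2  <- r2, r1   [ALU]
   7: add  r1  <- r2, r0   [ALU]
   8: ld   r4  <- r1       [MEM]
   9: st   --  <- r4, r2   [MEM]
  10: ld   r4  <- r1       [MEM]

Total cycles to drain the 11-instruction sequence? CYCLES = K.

CYCLES = 8

0. ld+sub @i0&i1  | 2-wide
1. ld @i2  | no-port MEM/MEM
2. st+sub @i3&i4  | 2-wide
3. mulh+xor @i5&i6  | 2-wide
4. add @i7  | RAW r1
5. ld @i8  | no-port MEM/MEM
6. st @i9  | no-port MEM/MEM
7. ld @i10  | tail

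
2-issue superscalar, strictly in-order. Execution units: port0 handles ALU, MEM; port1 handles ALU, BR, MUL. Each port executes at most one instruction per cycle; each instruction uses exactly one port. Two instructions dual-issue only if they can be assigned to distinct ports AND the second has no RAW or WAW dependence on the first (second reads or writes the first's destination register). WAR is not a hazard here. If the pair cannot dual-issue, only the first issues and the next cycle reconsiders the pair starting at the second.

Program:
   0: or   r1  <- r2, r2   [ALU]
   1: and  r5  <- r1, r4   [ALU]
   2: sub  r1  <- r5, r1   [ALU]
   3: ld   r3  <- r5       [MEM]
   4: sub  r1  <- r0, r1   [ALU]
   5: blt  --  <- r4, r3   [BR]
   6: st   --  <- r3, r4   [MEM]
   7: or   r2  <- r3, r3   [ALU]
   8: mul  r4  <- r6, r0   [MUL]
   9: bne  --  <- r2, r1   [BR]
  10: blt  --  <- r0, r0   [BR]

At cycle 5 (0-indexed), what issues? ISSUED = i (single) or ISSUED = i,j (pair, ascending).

ISSUED = 8

0. or.ALU @i0  | RAW r1
1. and.ALU @i1  | RAW r5
2. sub.ALU ld.MEM @i2/i3  | 2-wide
3. sub.ALU blt.BR @i4/i5  | 2-wide
4. st.MEM or.ALU @i6/i7  | 2-wide
5. mul.MUL @i8  | no-port MUL/BR
6. bne.BR @i9  | no-port BR/BR
7. blt.BR @i10  | tail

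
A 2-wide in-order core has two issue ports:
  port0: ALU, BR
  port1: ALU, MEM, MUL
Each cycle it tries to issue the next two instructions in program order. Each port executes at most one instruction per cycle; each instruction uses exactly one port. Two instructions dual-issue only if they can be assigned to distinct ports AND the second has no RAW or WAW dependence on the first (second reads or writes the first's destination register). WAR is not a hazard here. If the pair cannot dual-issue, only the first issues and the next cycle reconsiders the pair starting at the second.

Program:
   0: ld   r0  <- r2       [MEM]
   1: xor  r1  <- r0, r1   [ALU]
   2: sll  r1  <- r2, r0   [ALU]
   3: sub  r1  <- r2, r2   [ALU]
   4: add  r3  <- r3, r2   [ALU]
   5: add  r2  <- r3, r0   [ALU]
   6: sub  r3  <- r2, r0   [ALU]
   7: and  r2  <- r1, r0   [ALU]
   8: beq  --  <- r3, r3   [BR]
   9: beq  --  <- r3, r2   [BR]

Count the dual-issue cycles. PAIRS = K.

PAIRS = 2

[0] i0  ld  -- RAW r0
[1] i1  xor  -- WAW r1
[2] i2  sll  -- WAW r1
[3] i3/i4  sub/add  -- dual
[4] i5  add  -- RAW r2
[5] i6/i7  sub/and  -- dual
[6] i8  beq  -- no-port BR/BR
[7] i9  beq  -- tail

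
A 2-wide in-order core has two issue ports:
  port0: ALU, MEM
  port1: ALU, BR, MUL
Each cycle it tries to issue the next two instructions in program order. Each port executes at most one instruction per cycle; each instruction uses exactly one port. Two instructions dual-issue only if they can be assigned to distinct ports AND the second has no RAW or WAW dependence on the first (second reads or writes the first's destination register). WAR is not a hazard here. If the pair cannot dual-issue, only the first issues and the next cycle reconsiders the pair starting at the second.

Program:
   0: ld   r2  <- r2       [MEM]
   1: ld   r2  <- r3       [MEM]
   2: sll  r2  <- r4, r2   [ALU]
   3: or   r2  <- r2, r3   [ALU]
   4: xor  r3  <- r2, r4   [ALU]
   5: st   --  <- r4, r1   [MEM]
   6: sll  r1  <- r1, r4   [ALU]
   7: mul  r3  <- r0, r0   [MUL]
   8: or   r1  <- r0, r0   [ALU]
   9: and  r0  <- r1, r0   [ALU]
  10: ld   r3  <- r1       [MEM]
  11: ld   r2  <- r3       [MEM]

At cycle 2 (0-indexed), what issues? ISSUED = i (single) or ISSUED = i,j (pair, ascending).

t=0 i0:ld.MEM ; no-port MEM/MEM
t=1 i1:ld.MEM ; RAW+WAW r2
t=2 i2:sll.ALU ; RAW+WAW r2
t=3 i3:or.ALU ; RAW r2
t=4 i4/i5:xor.ALU st.MEM ; pair
t=5 i6/i7:sll.ALU mul.MUL ; pair
t=6 i8:or.ALU ; RAW r1
t=7 i9/i10:and.ALU ld.MEM ; pair
t=8 i11:ld.MEM ; tail

ISSUED = 2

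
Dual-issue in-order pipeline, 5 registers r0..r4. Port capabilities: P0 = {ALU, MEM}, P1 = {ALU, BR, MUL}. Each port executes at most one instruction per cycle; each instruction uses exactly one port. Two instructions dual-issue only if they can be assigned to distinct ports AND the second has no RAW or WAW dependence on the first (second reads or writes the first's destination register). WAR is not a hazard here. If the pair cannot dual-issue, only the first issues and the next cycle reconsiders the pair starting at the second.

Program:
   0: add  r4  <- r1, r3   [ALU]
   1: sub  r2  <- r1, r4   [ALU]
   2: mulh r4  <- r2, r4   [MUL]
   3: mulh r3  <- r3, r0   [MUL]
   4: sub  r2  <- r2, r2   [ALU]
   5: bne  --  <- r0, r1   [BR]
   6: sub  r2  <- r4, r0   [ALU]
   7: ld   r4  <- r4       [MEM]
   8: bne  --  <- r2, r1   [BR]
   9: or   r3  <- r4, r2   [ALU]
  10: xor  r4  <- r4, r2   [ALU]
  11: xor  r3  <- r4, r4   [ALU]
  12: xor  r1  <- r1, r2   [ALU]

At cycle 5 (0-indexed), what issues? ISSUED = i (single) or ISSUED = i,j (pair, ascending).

ISSUED = 7,8

[0] i0  add.ALU  -- RAW r4
[1] i1  sub.ALU  -- RAW r2
[2] i2  mulh.MUL  -- no-port MUL/MUL
[3] i3/i4  mulh.MUL/sub.ALU  -- pair
[4] i5/i6  bne.BR/sub.ALU  -- pair
[5] i7/i8  ld.MEM/bne.BR  -- pair
[6] i9/i10  or.ALU/xor.ALU  -- pair
[7] i11/i12  xor.ALU/xor.ALU  -- pair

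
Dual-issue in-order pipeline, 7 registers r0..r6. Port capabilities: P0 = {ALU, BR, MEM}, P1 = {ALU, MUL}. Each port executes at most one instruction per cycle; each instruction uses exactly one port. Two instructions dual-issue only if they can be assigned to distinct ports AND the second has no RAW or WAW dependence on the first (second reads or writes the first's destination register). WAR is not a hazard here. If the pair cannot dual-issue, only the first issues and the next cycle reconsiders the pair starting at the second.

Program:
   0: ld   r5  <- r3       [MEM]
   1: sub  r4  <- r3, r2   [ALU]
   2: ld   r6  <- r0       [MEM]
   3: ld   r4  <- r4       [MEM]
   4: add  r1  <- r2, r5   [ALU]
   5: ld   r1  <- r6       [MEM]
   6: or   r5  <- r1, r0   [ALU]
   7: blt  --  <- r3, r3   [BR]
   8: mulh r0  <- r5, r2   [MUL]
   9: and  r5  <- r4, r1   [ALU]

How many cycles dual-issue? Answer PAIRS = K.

PAIRS = 4

0. ld.MEM/sub.ALU @i0+i1  | pair
1. ld.MEM @i2  | no-port MEM/MEM
2. ld.MEM/add.ALU @i3+i4  | pair
3. ld.MEM @i5  | RAW r1
4. or.ALU/blt.BR @i6+i7  | pair
5. mulh.MUL/and.ALU @i8+i9  | pair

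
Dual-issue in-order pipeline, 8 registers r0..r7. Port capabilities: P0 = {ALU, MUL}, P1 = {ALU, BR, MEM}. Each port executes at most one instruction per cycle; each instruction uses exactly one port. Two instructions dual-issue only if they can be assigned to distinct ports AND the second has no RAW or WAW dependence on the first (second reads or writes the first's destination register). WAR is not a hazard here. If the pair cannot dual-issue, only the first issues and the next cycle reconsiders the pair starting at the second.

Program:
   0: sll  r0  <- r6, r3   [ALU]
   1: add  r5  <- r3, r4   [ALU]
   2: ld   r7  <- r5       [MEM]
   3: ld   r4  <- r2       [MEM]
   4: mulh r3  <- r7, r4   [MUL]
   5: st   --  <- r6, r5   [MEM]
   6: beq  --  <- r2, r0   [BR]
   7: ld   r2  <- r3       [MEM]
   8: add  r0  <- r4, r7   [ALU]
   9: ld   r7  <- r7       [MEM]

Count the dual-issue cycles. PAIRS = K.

PAIRS = 3

[0] i0/i1  sll.ALU add.ALU  -- dual
[1] i2  ld.MEM  -- no-port MEM/MEM
[2] i3  ld.MEM  -- RAW r4
[3] i4/i5  mulh.MUL st.MEM  -- dual
[4] i6  beq.BR  -- no-port BR/MEM
[5] i7/i8  ld.MEM add.ALU  -- dual
[6] i9  ld.MEM  -- tail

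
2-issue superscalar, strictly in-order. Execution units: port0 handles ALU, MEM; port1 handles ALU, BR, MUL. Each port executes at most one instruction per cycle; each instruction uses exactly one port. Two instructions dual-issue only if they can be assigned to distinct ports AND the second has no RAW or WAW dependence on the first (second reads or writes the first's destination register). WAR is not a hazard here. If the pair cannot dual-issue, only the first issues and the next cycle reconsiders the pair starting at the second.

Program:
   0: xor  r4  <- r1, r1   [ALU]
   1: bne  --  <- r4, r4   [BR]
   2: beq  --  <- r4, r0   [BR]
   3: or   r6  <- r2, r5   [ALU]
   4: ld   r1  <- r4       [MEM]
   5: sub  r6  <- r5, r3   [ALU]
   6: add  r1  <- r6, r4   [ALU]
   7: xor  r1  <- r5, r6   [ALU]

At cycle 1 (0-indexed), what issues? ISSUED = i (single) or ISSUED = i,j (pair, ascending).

c0: i0 xor  RAW r4
c1: i1 bne  no-port BR/BR
c2: i2&i3 beq or  2-wide
c3: i4&i5 ld sub  2-wide
c4: i6 add  WAW r1
c5: i7 xor  tail

ISSUED = 1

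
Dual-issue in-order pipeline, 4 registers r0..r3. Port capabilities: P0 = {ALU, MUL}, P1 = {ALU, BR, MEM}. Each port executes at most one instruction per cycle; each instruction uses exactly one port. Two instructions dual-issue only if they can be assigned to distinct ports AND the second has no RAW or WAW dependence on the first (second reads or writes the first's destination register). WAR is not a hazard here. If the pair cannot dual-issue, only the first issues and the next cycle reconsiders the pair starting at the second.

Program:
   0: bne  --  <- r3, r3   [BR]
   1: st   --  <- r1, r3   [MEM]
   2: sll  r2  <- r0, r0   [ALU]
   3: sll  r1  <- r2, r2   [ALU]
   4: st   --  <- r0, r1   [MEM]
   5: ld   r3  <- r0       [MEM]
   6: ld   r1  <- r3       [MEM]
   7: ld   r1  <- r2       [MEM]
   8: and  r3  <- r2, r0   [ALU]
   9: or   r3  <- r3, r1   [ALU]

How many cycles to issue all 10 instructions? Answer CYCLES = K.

  cy0 -> i0 (bne) no-port BR/MEM
  cy1 -> i1/i2 (st+sll) pair
  cy2 -> i3 (sll) RAW r1
  cy3 -> i4 (st) no-port MEM/MEM
  cy4 -> i5 (ld) no-port MEM/MEM
  cy5 -> i6 (ld) no-port MEM/MEM
  cy6 -> i7/i8 (ld+and) pair
  cy7 -> i9 (or) tail

CYCLES = 8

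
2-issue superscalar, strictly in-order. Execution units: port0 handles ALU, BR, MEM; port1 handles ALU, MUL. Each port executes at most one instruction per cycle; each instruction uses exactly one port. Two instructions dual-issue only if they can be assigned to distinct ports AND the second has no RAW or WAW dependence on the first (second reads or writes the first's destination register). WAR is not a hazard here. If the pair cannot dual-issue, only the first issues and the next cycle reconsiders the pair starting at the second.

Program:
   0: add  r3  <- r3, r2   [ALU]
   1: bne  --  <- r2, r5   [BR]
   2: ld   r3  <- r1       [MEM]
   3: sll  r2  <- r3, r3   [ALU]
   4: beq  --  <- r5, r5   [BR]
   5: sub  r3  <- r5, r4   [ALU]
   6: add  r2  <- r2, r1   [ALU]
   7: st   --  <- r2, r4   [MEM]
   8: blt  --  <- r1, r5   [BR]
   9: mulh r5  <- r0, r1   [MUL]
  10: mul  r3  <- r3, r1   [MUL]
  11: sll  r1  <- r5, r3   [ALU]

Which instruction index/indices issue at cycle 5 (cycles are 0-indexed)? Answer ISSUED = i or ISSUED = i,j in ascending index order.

  cy0 -> i0&i1 (add bne) dual
  cy1 -> i2 (ld) RAW r3
  cy2 -> i3&i4 (sll beq) dual
  cy3 -> i5&i6 (sub add) dual
  cy4 -> i7 (st) no-port MEM/BR
  cy5 -> i8&i9 (blt mulh) dual
  cy6 -> i10 (mul) RAW r3
  cy7 -> i11 (sll) tail

ISSUED = 8,9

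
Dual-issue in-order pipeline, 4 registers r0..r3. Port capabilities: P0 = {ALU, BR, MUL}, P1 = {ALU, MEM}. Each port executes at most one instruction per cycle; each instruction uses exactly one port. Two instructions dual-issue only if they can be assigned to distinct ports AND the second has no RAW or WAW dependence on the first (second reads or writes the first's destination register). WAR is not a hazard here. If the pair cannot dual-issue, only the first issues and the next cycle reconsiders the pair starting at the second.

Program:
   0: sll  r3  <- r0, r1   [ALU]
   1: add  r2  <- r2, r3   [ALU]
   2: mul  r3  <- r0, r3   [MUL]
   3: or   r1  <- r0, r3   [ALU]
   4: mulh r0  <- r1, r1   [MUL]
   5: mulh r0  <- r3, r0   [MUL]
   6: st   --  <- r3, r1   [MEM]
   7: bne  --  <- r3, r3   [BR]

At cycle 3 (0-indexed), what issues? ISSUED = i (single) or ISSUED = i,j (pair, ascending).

ISSUED = 4

t=0 i0:sll.ALU ; RAW r3
t=1 i1+i2:add.ALU/mul.MUL ; dual
t=2 i3:or.ALU ; RAW r1
t=3 i4:mulh.MUL ; no-port MUL/MUL
t=4 i5+i6:mulh.MUL/st.MEM ; dual
t=5 i7:bne.BR ; tail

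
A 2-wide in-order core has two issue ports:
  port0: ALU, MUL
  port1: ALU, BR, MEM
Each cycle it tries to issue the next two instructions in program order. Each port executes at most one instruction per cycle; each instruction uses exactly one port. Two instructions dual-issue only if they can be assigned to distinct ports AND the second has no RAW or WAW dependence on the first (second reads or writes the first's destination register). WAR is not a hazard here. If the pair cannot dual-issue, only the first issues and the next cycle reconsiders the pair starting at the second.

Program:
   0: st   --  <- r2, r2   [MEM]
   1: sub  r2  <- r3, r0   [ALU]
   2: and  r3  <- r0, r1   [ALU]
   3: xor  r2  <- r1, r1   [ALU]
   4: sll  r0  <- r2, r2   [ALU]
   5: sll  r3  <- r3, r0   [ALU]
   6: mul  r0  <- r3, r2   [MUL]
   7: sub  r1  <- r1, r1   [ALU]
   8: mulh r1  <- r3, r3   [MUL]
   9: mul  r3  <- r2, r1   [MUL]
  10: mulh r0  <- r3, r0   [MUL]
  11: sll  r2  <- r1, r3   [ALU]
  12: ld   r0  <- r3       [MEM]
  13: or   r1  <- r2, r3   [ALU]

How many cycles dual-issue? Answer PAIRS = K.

PAIRS = 5

0. st sub @i0+i1  | 2-wide
1. and xor @i2+i3  | 2-wide
2. sll @i4  | RAW r0
3. sll @i5  | RAW r3
4. mul sub @i6+i7  | 2-wide
5. mulh @i8  | no-port MUL/MUL
6. mul @i9  | no-port MUL/MUL
7. mulh sll @i10+i11  | 2-wide
8. ld or @i12+i13  | 2-wide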